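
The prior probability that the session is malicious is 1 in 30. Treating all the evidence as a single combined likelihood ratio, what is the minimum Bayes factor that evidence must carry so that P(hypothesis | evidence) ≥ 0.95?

551

Prior odds = (1/30)/(29/30) = 1/29.
Target odds = 0.95/0.05 = 19.
Required Bayes factor = 19 ÷ (1/29) = 551.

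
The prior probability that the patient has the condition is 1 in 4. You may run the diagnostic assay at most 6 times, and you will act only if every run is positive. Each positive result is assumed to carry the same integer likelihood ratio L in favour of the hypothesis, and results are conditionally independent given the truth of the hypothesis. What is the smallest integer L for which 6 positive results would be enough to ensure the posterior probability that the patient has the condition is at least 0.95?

Prior odds = 0.25/0.75 = 1/3.
Target odds = 0.95/0.05 = 19.
Need L⁶ ≥ 19 ÷ (1/3) = 57.
1⁶ = 1 < 57 ≤ 64 = 2⁶, so L = 2.

2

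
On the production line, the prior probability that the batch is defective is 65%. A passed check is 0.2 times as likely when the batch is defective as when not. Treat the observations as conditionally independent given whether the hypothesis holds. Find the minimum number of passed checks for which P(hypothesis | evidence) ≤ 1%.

Prior odds: 0.65 ÷ 0.35 = 13/7.
Likelihood ratio per passed check = 0.2.
Target odds: 0.01 ÷ 0.99 = 1/99.
Need (13/7) × 0.2ⁿ ≤ 1/99, i.e. 0.2ⁿ ≤ 7/1287.
0.2³ = 0.008 is still above 7/1287 but 0.2⁴ = 0.0016 is at or below it, so n = 4.

4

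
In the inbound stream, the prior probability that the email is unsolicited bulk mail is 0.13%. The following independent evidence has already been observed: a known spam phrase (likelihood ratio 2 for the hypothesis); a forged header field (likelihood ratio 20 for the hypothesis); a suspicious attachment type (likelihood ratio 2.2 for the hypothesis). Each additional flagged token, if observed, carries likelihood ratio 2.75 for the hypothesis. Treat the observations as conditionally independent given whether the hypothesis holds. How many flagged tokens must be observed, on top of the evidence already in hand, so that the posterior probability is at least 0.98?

Prior odds = 0.0013/0.9987 = 13/9987.
Combined Bayes factor of the evidence already in hand = 2 × 20 × 2.2 = 88.
Odds after that evidence = (13/9987) × 88 = 1144/9987.
Target odds = 0.98/0.02 = 49.
Need 2.75ⁿ ≥ 49 ÷ (1144/9987) = 489363/1144.
2.75⁵ = 161051/1024 falls short of 489363/1144 but 2.75⁶ = 1771561/4096 reaches it, so n = 6.

6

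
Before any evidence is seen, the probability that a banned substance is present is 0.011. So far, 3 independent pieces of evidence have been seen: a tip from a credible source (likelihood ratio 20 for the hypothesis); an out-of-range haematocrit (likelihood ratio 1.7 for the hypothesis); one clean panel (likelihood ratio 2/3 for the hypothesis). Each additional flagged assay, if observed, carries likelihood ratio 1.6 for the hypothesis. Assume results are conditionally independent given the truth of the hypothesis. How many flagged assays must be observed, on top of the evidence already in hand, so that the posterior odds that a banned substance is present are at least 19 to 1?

Prior odds = 0.011/0.989 = 11/989.
Combined Bayes factor of the evidence already in hand = 20 × 1.7 × (2/3) = 68/3.
Odds after that evidence = (11/989) × 68/3 = 748/2967.
Target odds = 19.
Need 1.6ⁿ ≥ 19 ÷ (748/2967) = 56373/748.
1.6⁹ = 134217728/1953125 falls short of 56373/748 but 1.6¹⁰ ≈109.951 reaches it, so n = 10.

10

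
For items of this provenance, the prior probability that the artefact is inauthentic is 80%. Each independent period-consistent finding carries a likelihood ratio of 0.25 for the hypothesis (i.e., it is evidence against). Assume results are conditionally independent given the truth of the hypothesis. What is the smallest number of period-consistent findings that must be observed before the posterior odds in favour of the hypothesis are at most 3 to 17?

3

Prior odds: 0.8 ÷ 0.2 = 4.
Likelihood ratio per period-consistent finding = 0.25.
Target odds = 3/17.
Need 4 × 0.25ⁿ ≤ 3/17, i.e. 0.25ⁿ ≤ 3/68.
0.25² = 0.0625 is still above 3/68 but 0.25³ = 0.015625 is at or below it, so n = 3.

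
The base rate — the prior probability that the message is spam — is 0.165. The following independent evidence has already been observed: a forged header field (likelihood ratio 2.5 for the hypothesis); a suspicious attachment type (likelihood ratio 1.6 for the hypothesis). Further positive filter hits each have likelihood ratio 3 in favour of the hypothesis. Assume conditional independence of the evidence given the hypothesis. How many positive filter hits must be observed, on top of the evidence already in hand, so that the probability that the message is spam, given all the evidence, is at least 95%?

3

Prior odds = 0.165/0.835 = 33/167.
Combined Bayes factor of the evidence already in hand = 2.5 × 1.6 = 4.
Odds after that evidence = (33/167) × 4 = 132/167.
Target odds = 0.95/0.05 = 19.
Need 3ⁿ ≥ 19 ÷ (132/167) = 3173/132.
3² = 9 falls short of 3173/132 but 3³ = 27 reaches it, so n = 3.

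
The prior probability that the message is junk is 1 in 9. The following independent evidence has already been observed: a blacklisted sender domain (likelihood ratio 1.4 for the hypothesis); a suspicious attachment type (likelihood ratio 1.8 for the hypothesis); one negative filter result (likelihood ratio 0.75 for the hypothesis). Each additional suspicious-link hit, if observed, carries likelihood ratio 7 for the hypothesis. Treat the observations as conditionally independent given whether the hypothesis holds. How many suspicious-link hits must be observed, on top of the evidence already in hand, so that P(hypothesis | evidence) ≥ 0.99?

Prior odds = (1/9)/(8/9) = 0.125.
Combined Bayes factor of the evidence already in hand = 1.4 × 1.8 × 0.75 = 1.89.
Odds after that evidence = 0.125 × 1.89 = 0.23625.
Target odds = 0.99/0.01 = 99.
Need 7ⁿ ≥ 99 ÷ 0.23625 = 8800/21.
7³ = 343 falls short of 8800/21 but 7⁴ = 2401 reaches it, so n = 4.

4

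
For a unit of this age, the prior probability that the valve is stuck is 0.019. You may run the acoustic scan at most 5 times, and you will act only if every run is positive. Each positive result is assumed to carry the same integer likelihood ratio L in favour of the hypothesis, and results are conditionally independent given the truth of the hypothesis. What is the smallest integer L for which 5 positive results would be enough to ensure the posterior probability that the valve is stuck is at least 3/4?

3

Prior odds = 0.019/0.981 = 19/981.
Target odds = 0.75/0.25 = 3.
Need L⁵ ≥ 3 ÷ (19/981) = 2943/19.
2⁵ = 32 < 2943/19 ≤ 243 = 3⁵, so L = 3.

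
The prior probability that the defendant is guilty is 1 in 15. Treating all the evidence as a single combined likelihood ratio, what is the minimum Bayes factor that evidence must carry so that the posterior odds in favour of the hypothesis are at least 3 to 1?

42

Prior odds = (1/15)/(14/15) = 1/14.
Target odds = 3.
Required Bayes factor = 3 ÷ (1/14) = 42.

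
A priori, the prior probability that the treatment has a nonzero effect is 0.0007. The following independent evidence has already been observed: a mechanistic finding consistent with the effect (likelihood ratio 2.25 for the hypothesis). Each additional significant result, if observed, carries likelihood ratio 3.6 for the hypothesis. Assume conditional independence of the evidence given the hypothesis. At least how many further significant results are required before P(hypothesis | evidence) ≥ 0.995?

Prior odds = 0.0007/0.9993 = 7/9993.
Bayes factor of the evidence already in hand = 2.25.
Odds after that evidence = (7/9993) × 2.25 = 21/13324.
Target odds = 0.995/0.005 = 199.
Need 3.6ⁿ ≥ 199 ÷ (21/13324) = 2651476/21.
3.6⁹ ≈101560 falls short of 2651476/21 but 3.6¹⁰ ≈365616 reaches it, so n = 10.

10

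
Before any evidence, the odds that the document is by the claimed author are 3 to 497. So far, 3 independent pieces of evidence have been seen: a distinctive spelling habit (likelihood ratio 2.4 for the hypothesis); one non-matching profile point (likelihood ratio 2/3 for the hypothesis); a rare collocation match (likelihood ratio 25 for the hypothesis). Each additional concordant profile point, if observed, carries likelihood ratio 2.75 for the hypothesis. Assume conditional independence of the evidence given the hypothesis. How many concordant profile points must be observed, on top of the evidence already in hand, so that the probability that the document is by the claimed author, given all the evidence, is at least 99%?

6

Prior odds = 3/497.
Combined Bayes factor of the evidence already in hand = 2.4 × (2/3) × 25 = 40.
Odds after that evidence = (3/497) × 40 = 120/497.
Target odds = 0.99/0.01 = 99.
Need 2.75ⁿ ≥ 99 ÷ (120/497) = 410.025.
2.75⁵ = 161051/1024 falls short of 410.025 but 2.75⁶ = 1771561/4096 reaches it, so n = 6.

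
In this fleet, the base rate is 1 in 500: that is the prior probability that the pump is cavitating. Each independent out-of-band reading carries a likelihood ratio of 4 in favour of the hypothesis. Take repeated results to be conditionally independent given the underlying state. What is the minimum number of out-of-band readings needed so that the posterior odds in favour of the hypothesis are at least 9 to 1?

Prior odds: 0.002 ÷ 0.998 = 1/499.
Likelihood ratio per out-of-band reading = 4.
Target odds = 9.
Need (1/499) × 4ⁿ ≥ 9, i.e. 4ⁿ ≥ 4491.
4⁶ = 4096 falls short of 4491 but 4⁷ = 16384 reaches it, so n = 7.

7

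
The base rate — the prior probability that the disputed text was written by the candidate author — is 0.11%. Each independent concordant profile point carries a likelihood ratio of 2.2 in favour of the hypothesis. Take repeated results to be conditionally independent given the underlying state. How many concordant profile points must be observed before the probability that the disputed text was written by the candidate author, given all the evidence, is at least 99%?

15

Prior odds: 0.0011 ÷ 0.9989 = 11/9989.
Likelihood ratio per concordant profile point = 2.2.
Target odds: 0.99 ÷ 0.01 = 99.
Need (11/9989) × 2.2ⁿ ≥ 99, i.e. 2.2ⁿ ≥ 89901.
2.2¹⁴ ≈62218.2 falls short of 89901 but 2.2¹⁵ ≈136880 reaches it, so n = 15.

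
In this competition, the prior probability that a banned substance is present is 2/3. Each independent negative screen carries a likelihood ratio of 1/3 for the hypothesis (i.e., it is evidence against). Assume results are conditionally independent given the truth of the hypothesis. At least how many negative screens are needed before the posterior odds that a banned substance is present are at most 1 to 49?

Prior odds: (2/3) ÷ (1/3) = 2.
Likelihood ratio per negative screen = 1/3.
Target odds = 1/49.
Need 2 × (1/3)ⁿ ≤ 1/49, i.e. (1/3)ⁿ ≤ 1/98.
(1/3)⁴ = 1/81 is still above 1/98 but (1/3)⁵ = 1/243 is at or below it, so n = 5.

5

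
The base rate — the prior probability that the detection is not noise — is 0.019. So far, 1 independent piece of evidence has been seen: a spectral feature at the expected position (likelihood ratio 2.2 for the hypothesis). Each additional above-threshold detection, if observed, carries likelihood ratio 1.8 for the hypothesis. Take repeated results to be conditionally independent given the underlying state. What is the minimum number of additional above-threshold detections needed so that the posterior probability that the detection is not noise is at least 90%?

Prior odds = 0.019/0.981 = 19/981.
Bayes factor of the evidence already in hand = 2.2.
Odds after that evidence = (19/981) × 2.2 = 209/4905.
Target odds = 0.9/0.1 = 9.
Need 1.8ⁿ ≥ 9 ÷ (209/4905) = 44145/209.
1.8⁹ = 387420489/1953125 falls short of 44145/209 but 1.8¹⁰ ≈357.047 reaches it, so n = 10.

10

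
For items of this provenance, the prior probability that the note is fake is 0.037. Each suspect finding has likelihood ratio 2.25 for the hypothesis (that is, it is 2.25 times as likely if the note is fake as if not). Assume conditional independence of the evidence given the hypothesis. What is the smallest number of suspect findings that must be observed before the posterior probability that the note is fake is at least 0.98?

9

Prior odds: 0.037 ÷ 0.963 = 37/963.
Likelihood ratio per suspect finding = 2.25.
Target posterior odds = 0.98/0.02 = 49.
Require 2.25ⁿ ≥ 49 ÷ (37/963) = 47187/37.
2.25⁸ = 43046721/65536 falls short of 47187/37 but 2.25⁹ = 387420489/262144 reaches it, so n = 9.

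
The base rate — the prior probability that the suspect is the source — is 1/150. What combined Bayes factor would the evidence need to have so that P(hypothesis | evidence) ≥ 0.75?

Prior odds = (1/150)/(149/150) = 1/149.
Target odds = 0.75/0.25 = 3.
Required Bayes factor = 3 ÷ (1/149) = 447.

447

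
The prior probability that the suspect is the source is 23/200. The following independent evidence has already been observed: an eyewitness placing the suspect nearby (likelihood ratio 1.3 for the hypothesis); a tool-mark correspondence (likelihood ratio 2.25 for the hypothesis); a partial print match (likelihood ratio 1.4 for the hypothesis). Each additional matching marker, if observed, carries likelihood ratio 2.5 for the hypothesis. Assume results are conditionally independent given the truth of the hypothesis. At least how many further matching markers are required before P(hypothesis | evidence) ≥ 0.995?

Prior odds = 0.115/0.885 = 23/177.
Combined Bayes factor of the evidence already in hand = 1.3 × 2.25 × 1.4 = 4.095.
Odds after that evidence = (23/177) × 4.095 = 6279/11800.
Target odds = 0.995/0.005 = 199.
Need 2.5ⁿ ≥ 199 ÷ (6279/11800) = 2348200/6279.
2.5⁶ = 244.140625 falls short of 2348200/6279 but 2.5⁷ = 610.3515625 reaches it, so n = 7.

7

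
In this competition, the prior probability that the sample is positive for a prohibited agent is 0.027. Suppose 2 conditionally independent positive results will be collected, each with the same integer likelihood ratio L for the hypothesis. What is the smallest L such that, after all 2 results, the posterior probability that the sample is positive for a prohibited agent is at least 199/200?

Prior odds = 0.027/0.973 = 27/973.
Target odds = 0.995/0.005 = 199.
Need L² ≥ 199 ÷ (27/973) = 193627/27.
84² = 7056 < 193627/27 ≤ 7225 = 85², so L = 85.

85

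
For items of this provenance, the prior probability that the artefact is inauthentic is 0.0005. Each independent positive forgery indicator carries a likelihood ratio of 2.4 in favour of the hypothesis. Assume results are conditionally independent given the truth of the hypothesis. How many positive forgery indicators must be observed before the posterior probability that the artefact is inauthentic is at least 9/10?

12

Prior odds = 0.0005/0.9995 = 1/1999.
Likelihood ratio per positive forgery indicator = 2.4.
Target posterior odds = 0.9/0.1 = 9.
Need (1/1999) × 2.4ⁿ ≥ 9, i.e. 2.4ⁿ ≥ 17991.
2.4¹¹ ≈15216.8 falls short of 17991 but 2.4¹² ≈36520.3 reaches it, so n = 12.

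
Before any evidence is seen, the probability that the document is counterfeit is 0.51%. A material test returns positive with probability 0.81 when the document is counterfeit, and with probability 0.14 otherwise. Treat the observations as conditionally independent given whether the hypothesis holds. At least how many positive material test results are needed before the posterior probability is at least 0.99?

Prior odds: 0.0051 ÷ 0.9949 = 51/9949.
Likelihood ratio of a positive result = 0.81/0.14 = 81/14.
Target odds: 0.99 ÷ 0.01 = 99.
Need (51/9949) × (81/14)ⁿ ≥ 99, i.e. (81/14)ⁿ ≥ 328317/17.
(81/14)⁵ ≈6483.13 falls short of 328317/17 but (81/14)⁶ ≈37509.6 reaches it, so n = 6.

6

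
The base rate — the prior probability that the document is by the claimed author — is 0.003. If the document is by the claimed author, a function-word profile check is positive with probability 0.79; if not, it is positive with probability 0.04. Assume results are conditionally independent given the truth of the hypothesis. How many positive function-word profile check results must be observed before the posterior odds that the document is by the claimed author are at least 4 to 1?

Prior odds: 0.003 ÷ 0.997 = 3/997.
Likelihood ratio of a positive = 0.79/0.04 = 19.75.
Target odds = 4.
Require 19.75ⁿ ≥ 4 ÷ (3/997) = 3988/3.
19.75² = 390.0625 falls short of 3988/3 but 19.75³ = 7703.734375 reaches it, so n = 3.

3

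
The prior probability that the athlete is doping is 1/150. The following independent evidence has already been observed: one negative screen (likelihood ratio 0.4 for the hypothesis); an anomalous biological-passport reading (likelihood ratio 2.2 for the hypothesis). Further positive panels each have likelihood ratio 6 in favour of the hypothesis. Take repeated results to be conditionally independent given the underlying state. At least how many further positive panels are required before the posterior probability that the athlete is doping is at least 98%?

6

Prior odds = (1/150)/(149/150) = 1/149.
Combined Bayes factor of the evidence already in hand = 0.4 × 2.2 = 0.88.
Odds after that evidence = (1/149) × 0.88 = 22/3725.
Target odds = 0.98/0.02 = 49.
Need 6ⁿ ≥ 49 ÷ (22/3725) = 182525/22.
6⁵ = 7776 falls short of 182525/22 but 6⁶ = 46656 reaches it, so n = 6.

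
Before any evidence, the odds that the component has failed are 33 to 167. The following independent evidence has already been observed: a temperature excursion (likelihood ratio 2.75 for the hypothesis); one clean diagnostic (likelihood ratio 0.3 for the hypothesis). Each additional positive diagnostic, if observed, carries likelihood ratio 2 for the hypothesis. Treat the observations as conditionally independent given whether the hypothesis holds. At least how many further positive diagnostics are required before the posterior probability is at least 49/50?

Prior odds = 33/167.
Combined Bayes factor of the evidence already in hand = 2.75 × 0.3 = 0.825.
Odds after that evidence = (33/167) × 0.825 = 1089/6680.
Target odds = 0.98/0.02 = 49.
Need 2ⁿ ≥ 49 ÷ (1089/6680) = 327320/1089.
2⁸ = 256 falls short of 327320/1089 but 2⁹ = 512 reaches it, so n = 9.

9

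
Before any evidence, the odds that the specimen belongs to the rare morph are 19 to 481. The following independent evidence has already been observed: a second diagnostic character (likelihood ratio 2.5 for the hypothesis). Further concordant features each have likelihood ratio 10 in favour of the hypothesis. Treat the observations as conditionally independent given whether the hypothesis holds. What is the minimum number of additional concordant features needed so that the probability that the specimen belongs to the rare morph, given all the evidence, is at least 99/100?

Prior odds = 19/481.
Bayes factor of the evidence already in hand = 2.5.
Odds after that evidence = (19/481) × 2.5 = 95/962.
Target odds = 0.99/0.01 = 99.
Need 10ⁿ ≥ 99 ÷ (95/962) = 95238/95.
10³ = 1000 falls short of 95238/95 but 10⁴ = 10000 reaches it, so n = 4.

4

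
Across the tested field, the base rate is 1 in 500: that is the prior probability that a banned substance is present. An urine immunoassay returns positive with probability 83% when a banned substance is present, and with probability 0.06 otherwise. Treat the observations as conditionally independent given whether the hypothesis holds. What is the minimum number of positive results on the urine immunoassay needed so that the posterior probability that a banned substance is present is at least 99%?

5

Prior odds = 0.002/0.998 = 1/499.
Likelihood ratio of a positive result = 0.83/0.06 = 83/6.
Target odds: 0.99 ÷ 0.01 = 99.
Require (83/6)ⁿ ≥ 99 ÷ (1/499) = 49401.
(83/6)⁴ = 47458321/1296 falls short of 49401 but (83/6)⁵ ≈506564 reaches it, so n = 5.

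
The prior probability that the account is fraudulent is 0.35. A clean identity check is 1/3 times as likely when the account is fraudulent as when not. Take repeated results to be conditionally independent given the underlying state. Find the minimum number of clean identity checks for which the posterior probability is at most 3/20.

Prior odds: 0.35 ÷ 0.65 = 7/13.
Likelihood ratio per clean identity check = 1/3.
Target odds: 0.15 ÷ 0.85 = 3/17.
Need (7/13) × (1/3)ⁿ ≤ 3/17, i.e. (1/3)ⁿ ≤ 39/119.
(1/3)¹ = 1/3 is still above 39/119 but (1/3)² = 1/9 is at or below it, so n = 2.

2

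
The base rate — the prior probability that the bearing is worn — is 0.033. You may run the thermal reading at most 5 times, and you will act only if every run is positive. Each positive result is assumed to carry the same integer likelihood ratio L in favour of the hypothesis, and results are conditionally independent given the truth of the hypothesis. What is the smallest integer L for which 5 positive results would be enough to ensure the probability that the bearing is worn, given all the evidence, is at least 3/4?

3

Prior odds = 0.033/0.967 = 33/967.
Target odds = 0.75/0.25 = 3.
Need L⁵ ≥ 3 ÷ (33/967) = 967/11.
2⁵ = 32 < 967/11 ≤ 243 = 3⁵, so L = 3.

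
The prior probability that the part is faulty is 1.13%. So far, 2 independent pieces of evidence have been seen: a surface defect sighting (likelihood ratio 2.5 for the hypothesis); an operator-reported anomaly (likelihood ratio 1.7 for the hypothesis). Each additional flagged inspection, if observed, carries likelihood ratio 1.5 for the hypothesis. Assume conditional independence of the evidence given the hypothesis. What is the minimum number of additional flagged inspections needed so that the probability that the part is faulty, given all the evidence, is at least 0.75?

Prior odds = 0.0113/0.9887 = 113/9887.
Combined Bayes factor of the evidence already in hand = 2.5 × 1.7 = 4.25.
Odds after that evidence = (113/9887) × 4.25 = 1921/39548.
Target odds = 0.75/0.25 = 3.
Need 1.5ⁿ ≥ 3 ÷ (1921/39548) = 118644/1921.
1.5¹⁰ = 59049/1024 falls short of 118644/1921 but 1.5¹¹ = 177147/2048 reaches it, so n = 11.

11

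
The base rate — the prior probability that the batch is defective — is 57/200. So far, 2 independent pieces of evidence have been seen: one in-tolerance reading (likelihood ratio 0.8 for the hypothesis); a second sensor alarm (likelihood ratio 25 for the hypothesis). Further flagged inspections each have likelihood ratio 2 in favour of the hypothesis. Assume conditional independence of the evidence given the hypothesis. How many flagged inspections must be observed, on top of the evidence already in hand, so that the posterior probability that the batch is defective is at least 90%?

1

Prior odds = 0.285/0.715 = 57/143.
Combined Bayes factor of the evidence already in hand = 0.8 × 25 = 20.
Odds after that evidence = (57/143) × 20 = 1140/143.
Target odds = 0.9/0.1 = 9.
Need 2ⁿ ≥ 9 ÷ (1140/143) = 429/380.
2¹ = 2, which meets the required 429/380; so n = 1.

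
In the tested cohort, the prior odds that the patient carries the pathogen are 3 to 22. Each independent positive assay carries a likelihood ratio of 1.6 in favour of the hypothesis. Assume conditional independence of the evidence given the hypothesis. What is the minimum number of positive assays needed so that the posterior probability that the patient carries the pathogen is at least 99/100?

15

Prior odds = 3/22.
Likelihood ratio per positive assay = 1.6.
Target odds: 0.99 ÷ 0.01 = 99.
Require 1.6ⁿ ≥ 99 ÷ (3/22) = 726.
1.6¹⁴ ≈720.576 falls short of 726 but 1.6¹⁵ ≈1152.92 reaches it, so n = 15.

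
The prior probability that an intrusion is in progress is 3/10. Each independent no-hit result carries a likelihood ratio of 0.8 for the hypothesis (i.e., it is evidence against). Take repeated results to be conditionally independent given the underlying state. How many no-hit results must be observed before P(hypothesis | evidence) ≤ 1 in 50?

Prior odds: 0.3 ÷ 0.7 = 3/7.
Likelihood ratio per no-hit result = 0.8.
Target posterior odds = 0.02/0.98 = 1/49.
Need (3/7) × 0.8ⁿ ≤ 1/49, i.e. 0.8ⁿ ≤ 1/21.
0.8¹³ ≈0.0549756 is still above 1/21 but 0.8¹⁴ ≈0.0439805 is at or below it, so n = 14.

14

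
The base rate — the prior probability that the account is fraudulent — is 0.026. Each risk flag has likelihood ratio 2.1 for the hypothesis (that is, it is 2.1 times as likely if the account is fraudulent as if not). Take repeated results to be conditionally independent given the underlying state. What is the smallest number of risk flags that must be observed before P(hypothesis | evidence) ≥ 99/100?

12

Prior odds = 0.026/0.974 = 13/487.
Likelihood ratio per risk flag = 2.1.
Target odds: 0.99 ÷ 0.01 = 99.
Require 2.1ⁿ ≥ 99 ÷ (13/487) = 48213/13.
2.1¹¹ ≈3502.78 falls short of 48213/13 but 2.1¹² ≈7355.83 reaches it, so n = 12.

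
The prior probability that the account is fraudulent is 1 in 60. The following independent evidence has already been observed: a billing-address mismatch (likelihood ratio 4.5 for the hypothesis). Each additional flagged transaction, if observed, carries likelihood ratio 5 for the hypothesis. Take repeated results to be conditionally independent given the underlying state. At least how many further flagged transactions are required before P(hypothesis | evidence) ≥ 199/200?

Prior odds = (1/60)/(59/60) = 1/59.
Bayes factor of the evidence already in hand = 4.5.
Odds after that evidence = (1/59) × 4.5 = 9/118.
Target odds = 0.995/0.005 = 199.
Need 5ⁿ ≥ 199 ÷ (9/118) = 23482/9.
5⁴ = 625 falls short of 23482/9 but 5⁵ = 3125 reaches it, so n = 5.

5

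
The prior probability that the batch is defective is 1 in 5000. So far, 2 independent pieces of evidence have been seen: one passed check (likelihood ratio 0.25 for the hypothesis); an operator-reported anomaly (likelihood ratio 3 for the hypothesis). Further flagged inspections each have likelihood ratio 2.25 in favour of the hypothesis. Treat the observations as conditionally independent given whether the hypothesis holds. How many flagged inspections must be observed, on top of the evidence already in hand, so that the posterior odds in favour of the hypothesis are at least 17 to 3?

13

Prior odds = 0.0002/0.9998 = 1/4999.
Combined Bayes factor of the evidence already in hand = 0.25 × 3 = 0.75.
Odds after that evidence = (1/4999) × 0.75 = 3/19996.
Target odds = 17/3.
Need 2.25ⁿ ≥ 17/3 ÷ (3/19996) = 339932/9.
2.25¹² ≈16834.1 falls short of 339932/9 but 2.25¹³ ≈37876.8 reaches it, so n = 13.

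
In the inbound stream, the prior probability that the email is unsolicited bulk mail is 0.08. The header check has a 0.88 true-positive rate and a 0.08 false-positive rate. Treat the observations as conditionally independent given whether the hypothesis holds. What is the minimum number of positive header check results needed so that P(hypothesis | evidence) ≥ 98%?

3

Prior odds: 0.08 ÷ 0.92 = 2/23.
Likelihood ratio of a positive result = 0.88/0.08 = 11.
Target odds: 0.98 ÷ 0.02 = 49.
Require 11ⁿ ≥ 49 ÷ (2/23) = 563.5.
11² = 121 falls short of 563.5 but 11³ = 1331 reaches it, so n = 3.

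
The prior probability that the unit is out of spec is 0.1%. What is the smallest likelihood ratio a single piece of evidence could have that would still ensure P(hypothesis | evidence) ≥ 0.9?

Prior odds = 0.001/0.999 = 1/999.
Target odds = 0.9/0.1 = 9.
Required Bayes factor = 9 ÷ (1/999) = 8991.

8991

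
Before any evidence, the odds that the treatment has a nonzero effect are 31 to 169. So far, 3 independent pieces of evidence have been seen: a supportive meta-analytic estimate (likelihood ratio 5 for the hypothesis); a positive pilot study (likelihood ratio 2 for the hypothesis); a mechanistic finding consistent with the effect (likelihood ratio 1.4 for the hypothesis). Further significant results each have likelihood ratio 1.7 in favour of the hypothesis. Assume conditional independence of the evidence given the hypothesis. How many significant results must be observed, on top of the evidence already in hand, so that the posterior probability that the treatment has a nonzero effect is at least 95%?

4

Prior odds = 31/169.
Combined Bayes factor of the evidence already in hand = 5 × 2 × 1.4 = 14.
Odds after that evidence = (31/169) × 14 = 434/169.
Target odds = 0.95/0.05 = 19.
Need 1.7ⁿ ≥ 19 ÷ (434/169) = 3211/434.
1.7³ = 4.913 falls short of 3211/434 but 1.7⁴ = 8.3521 reaches it, so n = 4.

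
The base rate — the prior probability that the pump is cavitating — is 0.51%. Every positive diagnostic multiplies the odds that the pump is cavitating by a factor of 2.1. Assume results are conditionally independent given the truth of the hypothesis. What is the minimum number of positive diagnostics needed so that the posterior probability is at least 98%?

13

Prior odds: 0.0051 ÷ 0.9949 = 51/9949.
Likelihood ratio per positive diagnostic = 2.1.
Target posterior odds = 0.98/0.02 = 49.
Need (51/9949) × 2.1ⁿ ≥ 49, i.e. 2.1ⁿ ≥ 487501/51.
2.1¹² ≈7355.83 falls short of 487501/51 but 2.1¹³ ≈15447.2 reaches it, so n = 13.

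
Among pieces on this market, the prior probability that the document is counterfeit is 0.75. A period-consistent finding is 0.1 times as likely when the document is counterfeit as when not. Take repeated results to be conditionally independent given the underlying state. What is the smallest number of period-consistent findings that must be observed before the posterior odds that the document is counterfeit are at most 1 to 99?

Prior odds = 0.75/0.25 = 3.
Likelihood ratio per period-consistent finding = 0.1.
Target odds = 1/99.
Need 3 × 0.1ⁿ ≤ 1/99, i.e. 0.1ⁿ ≤ 1/297.
0.1² = 0.01 is still above 1/297 but 0.1³ = 0.001 is at or below it, so n = 3.

3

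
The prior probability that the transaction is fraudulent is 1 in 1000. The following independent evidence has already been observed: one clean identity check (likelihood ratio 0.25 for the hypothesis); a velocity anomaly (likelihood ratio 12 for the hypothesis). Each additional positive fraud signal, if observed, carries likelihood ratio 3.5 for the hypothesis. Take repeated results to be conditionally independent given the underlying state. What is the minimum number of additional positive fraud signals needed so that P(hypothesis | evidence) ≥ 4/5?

Prior odds = 0.001/0.999 = 1/999.
Combined Bayes factor of the evidence already in hand = 0.25 × 12 = 3.
Odds after that evidence = (1/999) × 3 = 1/333.
Target odds = 0.8/0.2 = 4.
Need 3.5ⁿ ≥ 4 ÷ (1/333) = 1332.
3.5⁵ = 525.21875 falls short of 1332 but 3.5⁶ = 1838.265625 reaches it, so n = 6.

6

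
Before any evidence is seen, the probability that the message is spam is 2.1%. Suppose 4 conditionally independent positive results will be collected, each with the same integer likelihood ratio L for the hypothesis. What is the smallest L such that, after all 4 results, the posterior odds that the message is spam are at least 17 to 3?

Prior odds = 0.021/0.979 = 21/979.
Target odds = 17/3.
Need L⁴ ≥ 17/3 ÷ (21/979) = 16643/63.
4⁴ = 256 < 16643/63 ≤ 625 = 5⁴, so L = 5.

5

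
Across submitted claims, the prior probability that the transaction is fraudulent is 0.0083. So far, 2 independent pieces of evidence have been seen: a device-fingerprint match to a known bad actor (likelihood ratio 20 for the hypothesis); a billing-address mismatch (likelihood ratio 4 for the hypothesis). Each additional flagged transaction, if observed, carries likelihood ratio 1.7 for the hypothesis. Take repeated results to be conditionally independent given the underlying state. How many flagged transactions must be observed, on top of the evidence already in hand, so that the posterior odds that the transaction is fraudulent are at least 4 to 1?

4

Prior odds = 0.0083/0.9917 = 83/9917.
Combined Bayes factor of the evidence already in hand = 20 × 4 = 80.
Odds after that evidence = (83/9917) × 80 = 6640/9917.
Target odds = 4.
Need 1.7ⁿ ≥ 4 ÷ (6640/9917) = 9917/1660.
1.7³ = 4.913 falls short of 9917/1660 but 1.7⁴ = 8.3521 reaches it, so n = 4.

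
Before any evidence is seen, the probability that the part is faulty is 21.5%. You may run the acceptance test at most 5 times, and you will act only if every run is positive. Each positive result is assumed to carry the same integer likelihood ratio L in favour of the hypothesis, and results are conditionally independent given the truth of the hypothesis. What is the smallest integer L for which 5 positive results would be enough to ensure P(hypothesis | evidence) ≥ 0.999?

6

Prior odds = 0.215/0.785 = 43/157.
Target odds = 0.999/0.001 = 999.
Need L⁵ ≥ 999 ÷ (43/157) = 156843/43.
5⁵ = 3125 < 156843/43 ≤ 7776 = 6⁵, so L = 6.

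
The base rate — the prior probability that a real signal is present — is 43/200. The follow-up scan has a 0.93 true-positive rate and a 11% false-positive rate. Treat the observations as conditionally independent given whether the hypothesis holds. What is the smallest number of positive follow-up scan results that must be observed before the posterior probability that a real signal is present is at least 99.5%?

Prior odds: 0.215 ÷ 0.785 = 43/157.
Likelihood ratio of a positive result = 0.93/0.11 = 93/11.
Target posterior odds = 0.995/0.005 = 199.
Need (43/157) × (93/11)ⁿ ≥ 199, i.e. (93/11)ⁿ ≥ 31243/43.
(93/11)³ = 804357/1331 falls short of 31243/43 but (93/11)⁴ = 74805201/14641 reaches it, so n = 4.

4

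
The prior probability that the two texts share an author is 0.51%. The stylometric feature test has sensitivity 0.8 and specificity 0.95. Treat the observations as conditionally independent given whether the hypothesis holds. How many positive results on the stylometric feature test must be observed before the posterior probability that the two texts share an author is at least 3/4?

Prior odds: 0.0051 ÷ 0.9949 = 51/9949.
False-positive rate = 1 − 0.95 = 0.05; likelihood ratio of a positive = 0.8/0.05 = 16.
Target posterior odds = 0.75/0.25 = 3.
Need (51/9949) × 16ⁿ ≥ 3, i.e. 16ⁿ ≥ 9949/17.
16² = 256 falls short of 9949/17 but 16³ = 4096 reaches it, so n = 3.

3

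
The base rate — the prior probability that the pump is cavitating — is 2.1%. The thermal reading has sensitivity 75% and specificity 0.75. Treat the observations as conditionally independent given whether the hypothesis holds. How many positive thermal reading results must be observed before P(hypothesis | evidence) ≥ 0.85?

Prior odds = 0.021/0.979 = 21/979.
False-positive rate = 1 − 0.75 = 0.25; likelihood ratio of a positive = 0.75/0.25 = 3.
Target posterior odds = 0.85/0.15 = 17/3.
Require 3ⁿ ≥ 17/3 ÷ (21/979) = 16643/63.
3⁵ = 243 falls short of 16643/63 but 3⁶ = 729 reaches it, so n = 6.

6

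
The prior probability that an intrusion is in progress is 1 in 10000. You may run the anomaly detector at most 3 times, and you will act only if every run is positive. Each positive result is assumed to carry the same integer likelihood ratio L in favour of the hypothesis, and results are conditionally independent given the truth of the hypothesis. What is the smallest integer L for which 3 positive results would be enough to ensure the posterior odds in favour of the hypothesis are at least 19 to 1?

Prior odds = 0.0001/0.9999 = 1/9999.
Target odds = 19.
Need L³ ≥ 19 ÷ (1/9999) = 189981.
57³ = 185193 < 189981 ≤ 195112 = 58³, so L = 58.

58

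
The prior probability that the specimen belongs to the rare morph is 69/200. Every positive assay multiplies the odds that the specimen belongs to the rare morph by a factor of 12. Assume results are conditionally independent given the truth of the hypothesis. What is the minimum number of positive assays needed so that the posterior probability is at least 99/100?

Prior odds = 0.345/0.655 = 69/131.
Likelihood ratio per positive assay = 12.
Target posterior odds = 0.99/0.01 = 99.
Require 12ⁿ ≥ 99 ÷ (69/131) = 4323/23.
12² = 144 falls short of 4323/23 but 12³ = 1728 reaches it, so n = 3.

3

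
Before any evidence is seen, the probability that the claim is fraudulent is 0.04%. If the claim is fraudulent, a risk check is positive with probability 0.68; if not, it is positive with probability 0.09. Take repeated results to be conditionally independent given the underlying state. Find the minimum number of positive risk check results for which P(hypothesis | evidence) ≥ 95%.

6

Prior odds = 0.0004/0.9996 = 1/2499.
Likelihood ratio of a positive = 0.68/0.09 = 68/9.
Target posterior odds = 0.95/0.05 = 19.
Require (68/9)ⁿ ≥ 19 ÷ (1/2499) = 47481.
(68/9)⁵ ≈24622.5 falls short of 47481 but (68/9)⁶ ≈186037 reaches it, so n = 6.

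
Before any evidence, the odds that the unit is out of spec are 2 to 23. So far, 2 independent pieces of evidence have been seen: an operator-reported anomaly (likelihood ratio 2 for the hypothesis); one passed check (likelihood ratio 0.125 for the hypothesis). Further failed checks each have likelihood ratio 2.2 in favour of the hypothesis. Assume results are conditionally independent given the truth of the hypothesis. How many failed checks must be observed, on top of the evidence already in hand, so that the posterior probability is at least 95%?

9

Prior odds = 2/23.
Combined Bayes factor of the evidence already in hand = 2 × 0.125 = 0.25.
Odds after that evidence = (2/23) × 0.25 = 1/46.
Target odds = 0.95/0.05 = 19.
Need 2.2ⁿ ≥ 19 ÷ (1/46) = 874.
2.2⁸ = 214358881/390625 falls short of 874 but 2.2⁹ ≈1207.27 reaches it, so n = 9.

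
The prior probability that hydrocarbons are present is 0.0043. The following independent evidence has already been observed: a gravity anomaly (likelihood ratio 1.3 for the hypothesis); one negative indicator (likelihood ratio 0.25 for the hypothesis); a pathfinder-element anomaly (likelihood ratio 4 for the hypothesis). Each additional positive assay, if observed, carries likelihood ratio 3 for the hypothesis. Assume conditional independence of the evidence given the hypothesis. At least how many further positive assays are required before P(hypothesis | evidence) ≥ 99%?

9

Prior odds = 0.0043/0.9957 = 43/9957.
Combined Bayes factor of the evidence already in hand = 1.3 × 0.25 × 4 = 1.3.
Odds after that evidence = (43/9957) × 1.3 = 559/99570.
Target odds = 0.99/0.01 = 99.
Need 3ⁿ ≥ 99 ÷ (559/99570) = 9857430/559.
3⁸ = 6561 falls short of 9857430/559 but 3⁹ = 19683 reaches it, so n = 9.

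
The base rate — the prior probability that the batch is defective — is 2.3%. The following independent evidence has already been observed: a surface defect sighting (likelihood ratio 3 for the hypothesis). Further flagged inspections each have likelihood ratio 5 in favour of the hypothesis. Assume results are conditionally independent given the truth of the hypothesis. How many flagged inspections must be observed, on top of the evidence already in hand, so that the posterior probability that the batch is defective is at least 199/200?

5

Prior odds = 0.023/0.977 = 23/977.
Bayes factor of the evidence already in hand = 3.
Odds after that evidence = (23/977) × 3 = 69/977.
Target odds = 0.995/0.005 = 199.
Need 5ⁿ ≥ 199 ÷ (69/977) = 194423/69.
5⁴ = 625 falls short of 194423/69 but 5⁵ = 3125 reaches it, so n = 5.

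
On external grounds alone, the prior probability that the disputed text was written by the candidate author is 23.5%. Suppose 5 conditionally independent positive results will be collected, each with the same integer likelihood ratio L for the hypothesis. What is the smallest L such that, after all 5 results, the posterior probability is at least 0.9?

2

Prior odds = 0.235/0.765 = 47/153.
Target odds = 0.9/0.1 = 9.
Need L⁵ ≥ 9 ÷ (47/153) = 1377/47.
1⁵ = 1 < 1377/47 ≤ 32 = 2⁵, so L = 2.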